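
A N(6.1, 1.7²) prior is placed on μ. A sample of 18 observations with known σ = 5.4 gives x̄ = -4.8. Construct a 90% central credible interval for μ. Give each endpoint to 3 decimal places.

[-2.561, 0.791]

Posterior precision = 1/1.7² + 18/5.4² = 0.3460 + 0.6173 = 0.9633, so posterior SD = 1.0189.
Posterior mean = (6.1/1.7² + 18·-4.8/5.4²) / 0.9633 = -0.8847.
Interval: -0.8847 ± 1.645 × 1.0189 → [-2.561, 0.791].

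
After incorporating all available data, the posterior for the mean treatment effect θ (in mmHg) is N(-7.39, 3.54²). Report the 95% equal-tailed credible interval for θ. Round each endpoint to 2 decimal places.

[-14.33, -0.45]

The posterior is symmetric, so the 95% equal-tailed interval is θ = -7.39 ± z·3.54 with z = 1.960.
Half-width: 1.960 × 3.54 = 6.94.
-7.39 − 6.94 = -14.33; -7.39 + 6.94 = -0.45.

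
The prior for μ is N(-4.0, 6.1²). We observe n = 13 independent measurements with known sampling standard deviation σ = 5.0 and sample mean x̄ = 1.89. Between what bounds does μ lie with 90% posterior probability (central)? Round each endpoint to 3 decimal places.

[-0.624, 3.825]

Posterior precision = 1/6.1² + 13/5.0² = 0.0269 + 0.5200 = 0.5469, so posterior SD = 1.3522.
Posterior mean = (-4.0/6.1² + 13·1.89/5.0²) / 0.5469 = 1.6006.
Interval: 1.6006 ± 1.645 × 1.3522 → [-0.624, 3.825].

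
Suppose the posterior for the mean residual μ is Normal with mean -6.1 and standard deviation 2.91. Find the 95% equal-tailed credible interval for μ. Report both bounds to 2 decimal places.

The posterior is symmetric, so the 95% equal-tailed interval is μ = -6.1 ± z·2.91 with z = 1.960.
Half-width: 1.960 × 2.91 = 5.70.
-6.1 − 5.70 = -11.80; -6.1 + 5.70 = -0.40.

[-11.80, -0.40]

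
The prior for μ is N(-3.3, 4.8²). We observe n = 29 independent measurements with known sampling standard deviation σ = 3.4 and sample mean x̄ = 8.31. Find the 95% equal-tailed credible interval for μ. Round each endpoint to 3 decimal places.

[6.886, 9.339]

Posterior precision = 1/4.8² + 29/3.4² = 0.0434 + 2.5087 = 2.5521, so posterior SD = 0.6260.
Posterior mean = (-3.3/4.8² + 29·8.31/3.4²) / 2.5521 = 8.1125.
Interval: 8.1125 ± 1.960 × 0.6260 → [6.886, 9.339].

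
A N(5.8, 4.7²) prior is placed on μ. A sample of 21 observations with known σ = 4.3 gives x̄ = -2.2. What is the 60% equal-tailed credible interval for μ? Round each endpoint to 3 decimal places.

[-2.668, -1.119]

Posterior precision = 1/4.7² + 21/4.3² = 0.0453 + 1.1357 = 1.1810, so posterior SD = 0.9202.
Posterior mean = (5.8/4.7² + 21·-2.2/4.3²) / 1.1810 = -1.8934.
Interval: -1.8934 ± 0.842 × 0.9202 → [-2.668, -1.119].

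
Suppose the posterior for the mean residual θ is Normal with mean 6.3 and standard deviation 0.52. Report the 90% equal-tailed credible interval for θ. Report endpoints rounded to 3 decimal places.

[5.445, 7.155]

The posterior is symmetric, so the 90% equal-tailed interval is θ = 6.3 ± z·0.52 with z = 1.645.
Half-width: 1.645 × 0.52 = 0.855.
6.3 − 0.855 = 5.445; 6.3 + 0.855 = 7.155.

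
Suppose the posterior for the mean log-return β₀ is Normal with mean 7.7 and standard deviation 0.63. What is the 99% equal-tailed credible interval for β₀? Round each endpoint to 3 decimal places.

[6.077, 9.323]

The posterior is symmetric, so the 99% equal-tailed interval is β₀ = 7.7 ± z·0.63 with z = 2.576.
Half-width: 2.576 × 0.63 = 1.623.
7.7 − 1.623 = 6.077; 7.7 + 1.623 = 9.323.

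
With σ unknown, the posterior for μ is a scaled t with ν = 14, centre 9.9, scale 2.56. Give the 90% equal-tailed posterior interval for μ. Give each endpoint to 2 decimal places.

The t_14 distribution is symmetric; the 90% interval is 9.9 ± t·2.56 with t_{0.95,14} = 1.761.
Half-width: 1.761 × 2.56 = 4.51.
9.9 − 4.51 = 5.39; 9.9 + 4.51 = 14.41.

[5.39, 14.41]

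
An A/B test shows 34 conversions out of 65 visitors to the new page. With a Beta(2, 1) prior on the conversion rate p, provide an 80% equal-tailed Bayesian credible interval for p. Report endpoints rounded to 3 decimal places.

Posterior: Beta(2+34, 1+31) = Beta(36, 32).
Equal-tailed 80% interval: the 0.1 and 0.9 quantiles of Beta(36, 32).
Posterior mean ≈ 0.529, SD ≈ 0.060; a Normal approximation gives roughly [0.452, 0.606].
Exact: F⁻¹(0.1) = 0.452; F⁻¹(0.9) = 0.607.

[0.452, 0.607]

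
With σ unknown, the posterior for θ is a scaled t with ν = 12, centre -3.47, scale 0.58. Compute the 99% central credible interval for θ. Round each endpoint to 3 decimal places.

[-5.242, -1.698]

The t_12 distribution is symmetric; the 99% interval is -3.47 ± t·0.58 with t_{0.995,12} = 3.055.
Half-width: 3.055 × 0.58 = 1.772.
-3.47 − 1.772 = -5.242; -3.47 + 1.772 = -1.698.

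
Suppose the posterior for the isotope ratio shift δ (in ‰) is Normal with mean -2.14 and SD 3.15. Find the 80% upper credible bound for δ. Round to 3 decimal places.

0.511

Need U with P(δ ≤ U) = 0.80: U = -2.14 + z_{0.2}·3.15.
z = 0.842; U = -2.14 + 0.842 × 3.15 = 0.511.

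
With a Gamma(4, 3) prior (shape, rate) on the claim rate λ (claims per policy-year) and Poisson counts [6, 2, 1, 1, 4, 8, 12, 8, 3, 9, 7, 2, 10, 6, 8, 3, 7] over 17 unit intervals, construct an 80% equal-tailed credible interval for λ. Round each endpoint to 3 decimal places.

[4.418, 5.704]

Posterior: Gamma(4+97, 3+17) = Gamma(101, 20) (shape, rate).
Equal-tailed 80% interval: Gamma(101, 20) quantiles at 0.1 and 0.9.
Posterior mean ≈ 5.050, SD ≈ 0.502; a Normal approximation gives roughly [4.406, 5.694].
Exact: lower = 4.418; upper = 5.704.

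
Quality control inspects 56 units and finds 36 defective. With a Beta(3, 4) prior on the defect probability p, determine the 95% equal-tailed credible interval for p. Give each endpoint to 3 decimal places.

[0.497, 0.734]

Posterior: Beta(3+36, 4+20) = Beta(39, 24).
Equal-tailed 95% interval: the 0.025 and 0.975 quantiles of Beta(39, 24).
Posterior mean ≈ 0.619, SD ≈ 0.061; a Normal approximation gives roughly [0.500, 0.738].
Exact: F⁻¹(0.025) = 0.497; F⁻¹(0.975) = 0.734.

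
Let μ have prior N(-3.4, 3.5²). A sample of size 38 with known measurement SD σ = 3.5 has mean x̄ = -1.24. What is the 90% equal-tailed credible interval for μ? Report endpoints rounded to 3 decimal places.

[-2.217, -0.374]

Posterior precision = 1/3.5² + 38/3.5² = 0.0816 + 3.1020 = 3.1837, so posterior SD = 0.5604.
Posterior mean = (-3.4/3.5² + 38·-1.24/3.5²) / 3.1837 = -1.2954.
Interval: -1.2954 ± 1.645 × 0.5604 → [-2.217, -0.374].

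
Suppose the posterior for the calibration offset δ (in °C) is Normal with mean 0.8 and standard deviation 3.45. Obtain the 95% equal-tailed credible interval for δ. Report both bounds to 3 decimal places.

[-5.962, 7.562]

The posterior is symmetric, so the 95% equal-tailed interval is δ = 0.8 ± z·3.45 with z = 1.960.
Half-width: 1.960 × 3.45 = 6.762.
0.8 − 6.762 = -5.962; 0.8 + 6.762 = 7.562.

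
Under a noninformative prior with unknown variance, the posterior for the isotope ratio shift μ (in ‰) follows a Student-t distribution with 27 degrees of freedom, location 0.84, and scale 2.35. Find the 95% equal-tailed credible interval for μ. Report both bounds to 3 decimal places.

[-3.982, 5.662]

The t_27 distribution is symmetric; the 95% interval is 0.84 ± t·2.35 with t_{0.975,27} = 2.052.
Half-width: 2.052 × 2.35 = 4.822.
0.84 − 4.822 = -3.982; 0.84 + 4.822 = 5.662.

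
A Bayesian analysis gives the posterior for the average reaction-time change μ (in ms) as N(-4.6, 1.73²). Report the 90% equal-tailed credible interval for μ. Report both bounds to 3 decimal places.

[-7.446, -1.754]

The posterior is symmetric, so the 90% equal-tailed interval is μ = -4.6 ± z·1.73 with z = 1.645.
Half-width: 1.645 × 1.73 = 2.846.
-4.6 − 2.846 = -7.446; -4.6 + 2.846 = -1.754.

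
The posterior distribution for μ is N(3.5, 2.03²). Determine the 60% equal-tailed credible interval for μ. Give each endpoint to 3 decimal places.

[1.792, 5.208]

The posterior is symmetric, so the 60% equal-tailed interval is μ = 3.5 ± z·2.03 with z = 0.842.
Half-width: 0.842 × 2.03 = 1.708.
3.5 − 1.708 = 1.792; 3.5 + 1.708 = 5.208.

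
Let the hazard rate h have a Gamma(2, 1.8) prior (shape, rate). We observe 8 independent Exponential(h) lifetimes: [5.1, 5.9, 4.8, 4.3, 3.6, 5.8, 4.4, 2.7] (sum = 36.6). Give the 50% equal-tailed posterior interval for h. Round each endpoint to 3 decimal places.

Posterior: Gamma(2+8, 1.8+36.6) = Gamma(10, 38.4) (shape, rate).
Equal-tailed 50% interval: Gamma(10, 38.4) quantiles at 0.25 and 0.75.
Posterior mean ≈ 0.260, SD ≈ 0.082; a Normal approximation gives roughly [0.205, 0.316].
Exact: lower = 0.201; upper = 0.310.

[0.201, 0.310]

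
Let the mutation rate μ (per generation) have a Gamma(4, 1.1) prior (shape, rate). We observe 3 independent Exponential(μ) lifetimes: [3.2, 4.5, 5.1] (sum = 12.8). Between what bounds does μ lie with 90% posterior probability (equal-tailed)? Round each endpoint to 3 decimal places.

Posterior: Gamma(4+3, 1.1+12.8) = Gamma(7, 13.9) (shape, rate).
Equal-tailed 90% interval: Gamma(7, 13.9) quantiles at 0.05 and 0.95.
Posterior mean ≈ 0.504, SD ≈ 0.190; a Normal approximation gives roughly [0.191, 0.817].
Exact: lower = 0.236; upper = 0.852.

[0.236, 0.852]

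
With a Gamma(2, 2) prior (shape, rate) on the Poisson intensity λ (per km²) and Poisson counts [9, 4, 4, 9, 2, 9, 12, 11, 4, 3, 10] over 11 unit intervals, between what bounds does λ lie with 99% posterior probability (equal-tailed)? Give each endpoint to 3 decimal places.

[4.460, 7.982]

Posterior: Gamma(2+77, 2+11) = Gamma(79, 13) (shape, rate).
Equal-tailed 99% interval: Gamma(79, 13) quantiles at 0.005 and 0.995.
Posterior mean ≈ 6.077, SD ≈ 0.684; a Normal approximation gives roughly [4.316, 7.838].
Exact: lower = 4.460; upper = 7.982.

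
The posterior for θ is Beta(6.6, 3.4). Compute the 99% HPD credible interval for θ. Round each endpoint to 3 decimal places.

[0.292, 0.956]

The posterior is unimodal and skewed, so the HPD interval has equal density at both endpoints and is the shortest 99% interval.
Solving f(0.292) = f(0.956) with F(0.956) − F(0.292) = 0.99 gives [0.292, 0.956].
For comparison, the equal-tailed interval is [0.270, 0.942]; the HPD is narrower and shifted toward the mode.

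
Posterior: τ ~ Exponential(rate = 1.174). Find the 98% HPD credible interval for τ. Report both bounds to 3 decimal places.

The exponential density is strictly decreasing on [0, ∞), so the HPD interval is anchored at 0: [0, q] with P(τ ≤ q) = 0.98.
q = −ln(1 − 0.98) / 1.174 = 3.9120 / 1.174 = 3.332.

[0.000, 3.332]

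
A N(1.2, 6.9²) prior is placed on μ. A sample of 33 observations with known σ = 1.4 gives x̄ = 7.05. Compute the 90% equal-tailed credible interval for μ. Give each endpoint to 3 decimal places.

[6.642, 7.443]

Posterior precision = 1/6.9² + 33/1.4² = 0.0210 + 16.8367 = 16.8577, so posterior SD = 0.2436.
Posterior mean = (1.2/6.9² + 33·7.05/1.4²) / 16.8577 = 7.0427.
Interval: 7.0427 ± 1.645 × 0.2436 → [6.642, 7.443].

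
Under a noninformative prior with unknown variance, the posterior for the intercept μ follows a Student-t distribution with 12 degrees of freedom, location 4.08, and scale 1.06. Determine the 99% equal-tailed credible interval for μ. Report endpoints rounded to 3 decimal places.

The t_12 distribution is symmetric; the 99% interval is 4.08 ± t·1.06 with t_{0.995,12} = 3.055.
Half-width: 3.055 × 1.06 = 3.238.
4.08 − 3.238 = 0.842; 4.08 + 3.238 = 7.318.

[0.842, 7.318]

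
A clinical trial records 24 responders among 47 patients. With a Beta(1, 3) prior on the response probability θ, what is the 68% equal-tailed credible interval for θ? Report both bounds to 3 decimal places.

[0.421, 0.560]

Posterior: Beta(1+24, 3+23) = Beta(25, 26).
Equal-tailed 68% interval: the 0.16 and 0.84 quantiles of Beta(25, 26).
Posterior mean ≈ 0.490, SD ≈ 0.069; a Normal approximation gives roughly [0.421, 0.559].
Exact: F⁻¹(0.16) = 0.421; F⁻¹(0.84) = 0.560.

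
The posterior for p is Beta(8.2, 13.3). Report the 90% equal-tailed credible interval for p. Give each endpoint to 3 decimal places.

[0.219, 0.556]

Posterior: Beta(8.2, 13.3).
Equal-tailed 90% interval: the 0.05 and 0.95 quantiles of Beta(8.2, 13.3).
Posterior mean ≈ 0.381, SD ≈ 0.102; a Normal approximation gives roughly [0.213, 0.550].
Exact: F⁻¹(0.05) = 0.219; F⁻¹(0.95) = 0.556.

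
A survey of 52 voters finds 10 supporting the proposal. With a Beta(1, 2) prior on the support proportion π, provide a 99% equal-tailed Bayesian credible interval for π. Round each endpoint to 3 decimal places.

[0.085, 0.355]

Posterior: Beta(1+10, 2+42) = Beta(11, 44).
Equal-tailed 99% interval: the 0.005 and 0.995 quantiles of Beta(11, 44).
Posterior mean ≈ 0.200, SD ≈ 0.053; a Normal approximation gives roughly [0.062, 0.338].
Exact: F⁻¹(0.005) = 0.085; F⁻¹(0.995) = 0.355.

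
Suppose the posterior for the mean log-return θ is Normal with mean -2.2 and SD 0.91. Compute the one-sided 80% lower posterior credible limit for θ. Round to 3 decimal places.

Need L with P(θ ≥ L) = 0.80: L = -2.2 − z_{0.2}·0.91.
z = 0.842; L = -2.2 − 0.842 × 0.91 = -2.966.

-2.966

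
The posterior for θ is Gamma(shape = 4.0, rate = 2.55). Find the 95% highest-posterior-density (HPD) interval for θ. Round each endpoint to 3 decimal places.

[0.279, 3.117]

The posterior is unimodal and skewed, so the HPD interval has equal density at both endpoints and is the shortest 95% interval.
Solving f(0.279) = f(3.117) with F(3.117) − F(0.279) = 0.95 gives [0.279, 3.117].
For comparison, the equal-tailed interval is [0.427, 3.438]; the HPD is narrower and shifted toward the mode.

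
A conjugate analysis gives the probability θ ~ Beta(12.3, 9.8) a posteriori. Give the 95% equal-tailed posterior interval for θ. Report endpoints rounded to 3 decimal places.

[0.351, 0.752]

Posterior: Beta(12.3, 9.8).
Equal-tailed 95% interval: the 0.025 and 0.975 quantiles of Beta(12.3, 9.8).
Posterior mean ≈ 0.557, SD ≈ 0.103; a Normal approximation gives roughly [0.354, 0.759].
Exact: F⁻¹(0.025) = 0.351; F⁻¹(0.975) = 0.752.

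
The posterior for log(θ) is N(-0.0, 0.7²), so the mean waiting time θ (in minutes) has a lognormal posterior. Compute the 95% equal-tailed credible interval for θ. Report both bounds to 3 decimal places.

[0.254, 3.943]

On the log scale the 95% interval is -0.0 ± 1.960 × 0.7 = [-1.3720, 1.3720].
Exponentiate: [e^-1.3720, e^1.3720] = [0.254, 3.943].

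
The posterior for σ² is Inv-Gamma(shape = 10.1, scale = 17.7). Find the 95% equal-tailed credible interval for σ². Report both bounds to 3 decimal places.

Inverse-Gamma(10.1, 17.7) quantiles: F⁻¹(0.025) and F⁻¹(0.975).
Equivalently, 1/σ² ~ Gamma(10.1, rate = 17.7); invert its 0.975 and 0.025 quantiles.
Posterior mean ≈ 1.945, SD ≈ 0.683; a Normal approximation gives roughly [0.606, 3.285].
Exact: lower = 1.028; upper = 3.639.

[1.028, 3.639]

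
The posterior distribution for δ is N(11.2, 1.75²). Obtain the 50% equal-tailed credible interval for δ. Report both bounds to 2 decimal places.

[10.02, 12.38]

The posterior is symmetric, so the 50% equal-tailed interval is δ = 11.2 ± z·1.75 with z = 0.674.
Half-width: 0.674 × 1.75 = 1.18.
11.2 − 1.18 = 10.02; 11.2 + 1.18 = 12.38.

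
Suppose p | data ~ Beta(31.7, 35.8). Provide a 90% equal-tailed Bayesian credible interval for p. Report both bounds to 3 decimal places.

Posterior: Beta(31.7, 35.8).
Equal-tailed 90% interval: the 0.05 and 0.95 quantiles of Beta(31.7, 35.8).
Posterior mean ≈ 0.470, SD ≈ 0.060; a Normal approximation gives roughly [0.370, 0.569].
Exact: F⁻¹(0.05) = 0.371; F⁻¹(0.95) = 0.569.

[0.371, 0.569]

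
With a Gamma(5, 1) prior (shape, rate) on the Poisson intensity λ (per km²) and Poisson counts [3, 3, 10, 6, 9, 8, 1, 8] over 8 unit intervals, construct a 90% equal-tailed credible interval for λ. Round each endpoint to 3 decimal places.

[4.624, 7.280]

Posterior: Gamma(5+48, 1+8) = Gamma(53, 9) (shape, rate).
Equal-tailed 90% interval: Gamma(53, 9) quantiles at 0.05 and 0.95.
Posterior mean ≈ 5.889, SD ≈ 0.809; a Normal approximation gives roughly [4.558, 7.219].
Exact: lower = 4.624; upper = 7.280.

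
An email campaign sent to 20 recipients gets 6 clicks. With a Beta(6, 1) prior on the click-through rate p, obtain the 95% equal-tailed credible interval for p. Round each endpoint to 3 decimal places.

[0.266, 0.631]

Posterior: Beta(6+6, 1+14) = Beta(12, 15).
Equal-tailed 95% interval: the 0.025 and 0.975 quantiles of Beta(12, 15).
Posterior mean ≈ 0.444, SD ≈ 0.094; a Normal approximation gives roughly [0.260, 0.628].
Exact: F⁻¹(0.025) = 0.266; F⁻¹(0.975) = 0.631.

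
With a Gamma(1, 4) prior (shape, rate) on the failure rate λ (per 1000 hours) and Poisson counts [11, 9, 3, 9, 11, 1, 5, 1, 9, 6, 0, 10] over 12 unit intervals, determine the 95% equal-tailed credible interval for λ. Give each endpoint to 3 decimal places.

[3.742, 5.876]

Posterior: Gamma(1+75, 4+12) = Gamma(76, 16) (shape, rate).
Equal-tailed 95% interval: Gamma(76, 16) quantiles at 0.025 and 0.975.
Posterior mean ≈ 4.750, SD ≈ 0.545; a Normal approximation gives roughly [3.682, 5.818].
Exact: lower = 3.742; upper = 5.876.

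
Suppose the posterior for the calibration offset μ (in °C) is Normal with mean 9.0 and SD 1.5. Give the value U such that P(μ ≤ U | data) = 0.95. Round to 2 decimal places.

11.47

Need U with P(μ ≤ U) = 0.95: U = 9.0 + z_{0.05}·1.5.
z = 1.645; U = 9.0 + 1.645 × 1.5 = 11.47.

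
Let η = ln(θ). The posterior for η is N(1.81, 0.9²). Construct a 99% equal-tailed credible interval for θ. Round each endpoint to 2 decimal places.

[0.60, 62.07]

On the log scale the 99% interval is 1.81 ± 2.576 × 0.9 = [-0.5082, 4.1282].
Exponentiate: [e^-0.5082, e^4.1282] = [0.60, 62.07].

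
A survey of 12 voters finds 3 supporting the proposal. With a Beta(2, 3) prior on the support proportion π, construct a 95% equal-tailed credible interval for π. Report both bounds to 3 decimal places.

Posterior: Beta(2+3, 3+9) = Beta(5, 12).
Equal-tailed 95% interval: the 0.025 and 0.975 quantiles of Beta(5, 12).
Posterior mean ≈ 0.294, SD ≈ 0.107; a Normal approximation gives roughly [0.084, 0.505].
Exact: F⁻¹(0.025) = 0.110; F⁻¹(0.975) = 0.524.

[0.110, 0.524]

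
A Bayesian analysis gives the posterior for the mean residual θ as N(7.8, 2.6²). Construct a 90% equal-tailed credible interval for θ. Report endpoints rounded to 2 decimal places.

The posterior is symmetric, so the 90% equal-tailed interval is θ = 7.8 ± z·2.6 with z = 1.645.
Half-width: 1.645 × 2.6 = 4.28.
7.8 − 4.28 = 3.52; 7.8 + 4.28 = 12.08.

[3.52, 12.08]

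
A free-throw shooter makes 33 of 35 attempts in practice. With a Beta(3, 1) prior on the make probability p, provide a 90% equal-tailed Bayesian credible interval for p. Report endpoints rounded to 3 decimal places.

Posterior: Beta(3+33, 1+2) = Beta(36, 3).
Equal-tailed 90% interval: the 0.05 and 0.95 quantiles of Beta(36, 3).
Posterior mean ≈ 0.923, SD ≈ 0.042; a Normal approximation gives roughly [0.854, 0.992].
Exact: F⁻¹(0.05) = 0.843; F⁻¹(0.95) = 0.978.

[0.843, 0.978]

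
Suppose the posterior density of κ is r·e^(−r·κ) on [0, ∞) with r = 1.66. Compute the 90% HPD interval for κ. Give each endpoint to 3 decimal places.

The exponential density is strictly decreasing on [0, ∞), so the HPD interval is anchored at 0: [0, q] with P(κ ≤ q) = 0.90.
q = −ln(1 − 0.90) / 1.66 = 2.3026 / 1.66 = 1.387.

[0.000, 1.387]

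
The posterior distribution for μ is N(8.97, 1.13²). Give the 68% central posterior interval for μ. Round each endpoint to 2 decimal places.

[7.85, 10.09]

The posterior is symmetric, so the 68% equal-tailed interval is μ = 8.97 ± z·1.13 with z = 0.994.
Half-width: 0.994 × 1.13 = 1.12.
8.97 − 1.12 = 7.85; 8.97 + 1.12 = 10.09.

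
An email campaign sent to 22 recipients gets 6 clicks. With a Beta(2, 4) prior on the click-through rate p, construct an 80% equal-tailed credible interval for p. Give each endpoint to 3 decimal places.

Posterior: Beta(2+6, 4+16) = Beta(8, 20).
Equal-tailed 80% interval: the 0.1 and 0.9 quantiles of Beta(8, 20).
Posterior mean ≈ 0.286, SD ≈ 0.084; a Normal approximation gives roughly [0.178, 0.393].
Exact: F⁻¹(0.1) = 0.181; F⁻¹(0.9) = 0.397.

[0.181, 0.397]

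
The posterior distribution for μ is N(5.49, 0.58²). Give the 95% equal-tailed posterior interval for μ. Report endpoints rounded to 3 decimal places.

[4.353, 6.627]

The posterior is symmetric, so the 95% equal-tailed interval is μ = 5.49 ± z·0.58 with z = 1.960.
Half-width: 1.960 × 0.58 = 1.137.
5.49 − 1.137 = 4.353; 5.49 + 1.137 = 6.627.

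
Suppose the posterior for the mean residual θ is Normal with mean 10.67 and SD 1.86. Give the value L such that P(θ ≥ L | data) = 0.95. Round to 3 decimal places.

Need L with P(θ ≥ L) = 0.95: L = 10.67 − z_{0.05}·1.86.
z = 1.645; L = 10.67 − 1.645 × 1.86 = 7.611.

7.611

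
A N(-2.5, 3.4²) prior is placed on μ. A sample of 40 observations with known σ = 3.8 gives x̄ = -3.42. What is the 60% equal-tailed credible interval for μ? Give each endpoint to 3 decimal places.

Posterior precision = 1/3.4² + 40/3.8² = 0.0865 + 2.7701 = 2.8566, so posterior SD = 0.5917.
Posterior mean = (-2.5/3.4² + 40·-3.42/3.8²) / 2.8566 = -3.3921.
Interval: -3.3921 ± 0.842 × 0.5917 → [-3.890, -2.894].

[-3.890, -2.894]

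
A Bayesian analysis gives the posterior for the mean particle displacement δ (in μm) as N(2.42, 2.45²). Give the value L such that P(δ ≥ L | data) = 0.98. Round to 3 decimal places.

Need L with P(δ ≥ L) = 0.98: L = 2.42 − z_{0.02}·2.45.
z = 2.054; L = 2.42 − 2.054 × 2.45 = -2.612.

-2.612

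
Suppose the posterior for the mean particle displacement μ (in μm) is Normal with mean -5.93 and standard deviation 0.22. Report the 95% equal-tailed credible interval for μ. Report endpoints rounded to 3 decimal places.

[-6.361, -5.499]

The posterior is symmetric, so the 95% equal-tailed interval is μ = -5.93 ± z·0.22 with z = 1.960.
Half-width: 1.960 × 0.22 = 0.431.
-5.93 − 0.431 = -6.361; -5.93 + 0.431 = -5.499.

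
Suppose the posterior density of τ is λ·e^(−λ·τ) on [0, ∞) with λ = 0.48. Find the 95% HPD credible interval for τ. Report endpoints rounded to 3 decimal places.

The exponential density is strictly decreasing on [0, ∞), so the HPD interval is anchored at 0: [0, q] with P(τ ≤ q) = 0.95.
q = −ln(1 − 0.95) / 0.48 = 2.9957 / 0.48 = 6.241.

[0.000, 6.241]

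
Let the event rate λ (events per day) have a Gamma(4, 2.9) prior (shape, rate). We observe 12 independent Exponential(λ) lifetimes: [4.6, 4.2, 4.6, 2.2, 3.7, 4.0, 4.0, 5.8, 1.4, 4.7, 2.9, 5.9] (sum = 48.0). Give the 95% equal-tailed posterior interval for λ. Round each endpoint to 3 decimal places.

Posterior: Gamma(4+12, 2.9+48.0) = Gamma(16, 50.9) (shape, rate).
Equal-tailed 95% interval: Gamma(16, 50.9) quantiles at 0.025 and 0.975.
Posterior mean ≈ 0.314, SD ≈ 0.079; a Normal approximation gives roughly [0.160, 0.468].
Exact: lower = 0.180; upper = 0.486.

[0.180, 0.486]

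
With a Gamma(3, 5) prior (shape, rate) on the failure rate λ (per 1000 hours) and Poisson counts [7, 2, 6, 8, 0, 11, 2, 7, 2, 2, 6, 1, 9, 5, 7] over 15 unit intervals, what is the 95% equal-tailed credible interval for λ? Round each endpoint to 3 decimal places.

Posterior: Gamma(3+75, 5+15) = Gamma(78, 20) (shape, rate).
Equal-tailed 95% interval: Gamma(78, 20) quantiles at 0.025 and 0.975.
Posterior mean ≈ 3.900, SD ≈ 0.442; a Normal approximation gives roughly [3.035, 4.765].
Exact: lower = 3.083; upper = 4.812.

[3.083, 4.812]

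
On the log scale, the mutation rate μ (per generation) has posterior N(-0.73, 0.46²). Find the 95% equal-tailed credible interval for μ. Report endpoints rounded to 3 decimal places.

On the log scale the 95% interval is -0.73 ± 1.960 × 0.46 = [-1.6316, 0.1716].
Exponentiate: [e^-1.6316, e^0.1716] = [0.196, 1.187].

[0.196, 1.187]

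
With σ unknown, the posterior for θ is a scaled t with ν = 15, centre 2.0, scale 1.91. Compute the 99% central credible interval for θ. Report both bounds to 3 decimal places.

[-3.628, 7.628]

The t_15 distribution is symmetric; the 99% interval is 2.0 ± t·1.91 with t_{0.995,15} = 2.947.
Half-width: 2.947 × 1.91 = 5.628.
2.0 − 5.628 = -3.628; 2.0 + 5.628 = 7.628.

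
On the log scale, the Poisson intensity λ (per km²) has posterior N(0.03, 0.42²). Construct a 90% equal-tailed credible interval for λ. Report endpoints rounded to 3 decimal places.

On the log scale the 90% interval is 0.03 ± 1.645 × 0.42 = [-0.6608, 0.7208].
Exponentiate: [e^-0.6608, e^0.7208] = [0.516, 2.056].

[0.516, 2.056]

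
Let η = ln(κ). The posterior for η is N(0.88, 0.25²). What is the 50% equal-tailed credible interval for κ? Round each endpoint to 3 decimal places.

[2.037, 2.854]

On the log scale the 50% interval is 0.88 ± 0.674 × 0.25 = [0.7114, 1.0486].
Exponentiate: [e^0.7114, e^1.0486] = [2.037, 2.854].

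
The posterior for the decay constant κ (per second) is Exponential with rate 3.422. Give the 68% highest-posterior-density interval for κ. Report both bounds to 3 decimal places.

The exponential density is strictly decreasing on [0, ∞), so the HPD interval is anchored at 0: [0, q] with P(κ ≤ q) = 0.68.
q = −ln(1 − 0.68) / 3.422 = 1.1394 / 3.422 = 0.333.

[0.000, 0.333]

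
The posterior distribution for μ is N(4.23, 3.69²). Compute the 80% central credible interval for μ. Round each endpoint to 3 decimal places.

The posterior is symmetric, so the 80% equal-tailed interval is μ = 4.23 ± z·3.69 with z = 1.282.
Half-width: 1.282 × 3.69 = 4.729.
4.23 − 4.729 = -0.499; 4.23 + 4.729 = 8.959.

[-0.499, 8.959]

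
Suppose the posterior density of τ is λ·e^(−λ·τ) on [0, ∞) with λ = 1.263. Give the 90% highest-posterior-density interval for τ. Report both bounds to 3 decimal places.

[0.000, 1.823]

The exponential density is strictly decreasing on [0, ∞), so the HPD interval is anchored at 0: [0, q] with P(τ ≤ q) = 0.90.
q = −ln(1 − 0.90) / 1.263 = 2.3026 / 1.263 = 1.823.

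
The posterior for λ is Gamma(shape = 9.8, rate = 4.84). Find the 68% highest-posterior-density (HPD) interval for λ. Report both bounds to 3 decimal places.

[1.270, 2.505]

The posterior is unimodal and skewed, so the HPD interval has equal density at both endpoints and is the shortest 68% interval.
Solving f(1.270) = f(2.505) with F(2.505) − F(1.270) = 0.68 gives [1.270, 2.505].
For comparison, the equal-tailed interval is [1.392, 2.656]; the HPD is narrower and shifted toward the mode.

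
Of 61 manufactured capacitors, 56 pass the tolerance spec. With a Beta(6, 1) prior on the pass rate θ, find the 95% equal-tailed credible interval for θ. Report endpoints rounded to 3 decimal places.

Posterior: Beta(6+56, 1+5) = Beta(62, 6).
Equal-tailed 95% interval: the 0.025 and 0.975 quantiles of Beta(62, 6).
Posterior mean ≈ 0.912, SD ≈ 0.034; a Normal approximation gives roughly [0.845, 0.979].
Exact: F⁻¹(0.025) = 0.834; F⁻¹(0.975) = 0.966.

[0.834, 0.966]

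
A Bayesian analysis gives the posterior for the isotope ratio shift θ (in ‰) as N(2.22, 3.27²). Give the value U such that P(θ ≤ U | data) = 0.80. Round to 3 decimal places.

Need U with P(θ ≤ U) = 0.80: U = 2.22 + z_{0.2}·3.27.
z = 0.842; U = 2.22 + 0.842 × 3.27 = 4.972.

4.972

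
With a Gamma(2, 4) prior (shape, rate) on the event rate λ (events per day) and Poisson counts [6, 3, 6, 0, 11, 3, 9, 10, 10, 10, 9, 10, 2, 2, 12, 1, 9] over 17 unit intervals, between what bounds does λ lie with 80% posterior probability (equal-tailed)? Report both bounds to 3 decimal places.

[4.833, 6.140]

Posterior: Gamma(2+113, 4+17) = Gamma(115, 21) (shape, rate).
Equal-tailed 80% interval: Gamma(115, 21) quantiles at 0.1 and 0.9.
Posterior mean ≈ 5.476, SD ≈ 0.511; a Normal approximation gives roughly [4.822, 6.131].
Exact: lower = 4.833; upper = 6.140.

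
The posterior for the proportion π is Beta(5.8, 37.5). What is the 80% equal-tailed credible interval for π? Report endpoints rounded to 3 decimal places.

Posterior: Beta(5.8, 37.5).
Equal-tailed 80% interval: the 0.1 and 0.9 quantiles of Beta(5.8, 37.5).
Posterior mean ≈ 0.134, SD ≈ 0.051; a Normal approximation gives roughly [0.068, 0.200].
Exact: F⁻¹(0.1) = 0.073; F⁻¹(0.9) = 0.203.

[0.073, 0.203]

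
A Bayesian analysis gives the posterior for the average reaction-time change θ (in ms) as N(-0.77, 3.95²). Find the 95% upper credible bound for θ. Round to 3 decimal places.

5.727

Need U with P(θ ≤ U) = 0.95: U = -0.77 + z_{0.05}·3.95.
z = 1.645; U = -0.77 + 1.645 × 3.95 = 5.727.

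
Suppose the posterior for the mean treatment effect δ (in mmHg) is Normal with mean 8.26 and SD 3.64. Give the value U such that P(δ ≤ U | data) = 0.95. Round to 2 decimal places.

14.25

Need U with P(δ ≤ U) = 0.95: U = 8.26 + z_{0.05}·3.64.
z = 1.645; U = 8.26 + 1.645 × 3.64 = 14.25.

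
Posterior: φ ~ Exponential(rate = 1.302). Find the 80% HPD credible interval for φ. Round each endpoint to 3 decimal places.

[0.000, 1.236]

The exponential density is strictly decreasing on [0, ∞), so the HPD interval is anchored at 0: [0, q] with P(φ ≤ q) = 0.80.
q = −ln(1 − 0.80) / 1.302 = 1.6094 / 1.302 = 1.236.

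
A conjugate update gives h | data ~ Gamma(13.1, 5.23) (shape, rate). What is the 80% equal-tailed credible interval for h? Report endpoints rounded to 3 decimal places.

Posterior: Gamma(shape 13.1, rate 5.23).
Equal-tailed 80% interval: Gamma(13.1, 5.23) quantiles at 0.1 and 0.9.
Posterior mean ≈ 2.505, SD ≈ 0.692; a Normal approximation gives roughly [1.618, 3.392].
Exact: lower = 1.669; upper = 3.422.

[1.669, 3.422]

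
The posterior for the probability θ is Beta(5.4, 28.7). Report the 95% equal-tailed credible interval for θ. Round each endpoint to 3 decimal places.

[0.058, 0.296]

Posterior: Beta(5.4, 28.7).
Equal-tailed 95% interval: the 0.025 and 0.975 quantiles of Beta(5.4, 28.7).
Posterior mean ≈ 0.158, SD ≈ 0.062; a Normal approximation gives roughly [0.038, 0.279].
Exact: F⁻¹(0.025) = 0.058; F⁻¹(0.975) = 0.296.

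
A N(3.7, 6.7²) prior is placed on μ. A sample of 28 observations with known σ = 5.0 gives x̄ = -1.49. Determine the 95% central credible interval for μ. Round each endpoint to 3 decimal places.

[-3.223, 0.445]

Posterior precision = 1/6.7² + 28/5.0² = 0.0223 + 1.1200 = 1.1423, so posterior SD = 0.9357.
Posterior mean = (3.7/6.7² + 28·-1.49/5.0²) / 1.1423 = -1.3888.
Interval: -1.3888 ± 1.960 × 0.9357 → [-3.223, 0.445].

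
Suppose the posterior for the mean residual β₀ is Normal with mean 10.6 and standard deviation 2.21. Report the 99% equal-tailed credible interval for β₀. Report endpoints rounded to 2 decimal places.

[4.91, 16.29]

The posterior is symmetric, so the 99% equal-tailed interval is β₀ = 10.6 ± z·2.21 with z = 2.576.
Half-width: 2.576 × 2.21 = 5.69.
10.6 − 5.69 = 4.91; 10.6 + 5.69 = 16.29.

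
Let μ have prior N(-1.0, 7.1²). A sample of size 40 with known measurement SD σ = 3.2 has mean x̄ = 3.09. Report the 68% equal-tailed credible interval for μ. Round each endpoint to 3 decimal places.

Posterior precision = 1/7.1² + 40/3.2² = 0.0198 + 3.9062 = 3.9261, so posterior SD = 0.5047.
Posterior mean = (-1.0/7.1² + 40·3.09/3.2²) / 3.9261 = 3.0693.
Interval: 3.0693 ± 0.994 × 0.5047 → [2.567, 3.571].

[2.567, 3.571]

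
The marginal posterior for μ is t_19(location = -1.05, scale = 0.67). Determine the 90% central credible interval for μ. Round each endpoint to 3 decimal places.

The t_19 distribution is symmetric; the 90% interval is -1.05 ± t·0.67 with t_{0.95,19} = 1.729.
Half-width: 1.729 × 0.67 = 1.159.
-1.05 − 1.159 = -2.209; -1.05 + 1.159 = 0.109.

[-2.209, 0.109]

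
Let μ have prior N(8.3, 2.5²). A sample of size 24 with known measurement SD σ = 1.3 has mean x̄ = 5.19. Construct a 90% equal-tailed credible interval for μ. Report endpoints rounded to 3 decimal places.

[4.791, 5.659]

Posterior precision = 1/2.5² + 24/1.3² = 0.1600 + 14.2012 = 14.3612, so posterior SD = 0.2639.
Posterior mean = (8.3/2.5² + 24·5.19/1.3²) / 14.3612 = 5.2246.
Interval: 5.2246 ± 1.645 × 0.2639 → [4.791, 5.659].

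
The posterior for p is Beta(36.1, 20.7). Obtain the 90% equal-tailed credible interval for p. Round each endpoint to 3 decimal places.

[0.529, 0.737]

Posterior: Beta(36.1, 20.7).
Equal-tailed 90% interval: the 0.05 and 0.95 quantiles of Beta(36.1, 20.7).
Posterior mean ≈ 0.636, SD ≈ 0.063; a Normal approximation gives roughly [0.531, 0.740].
Exact: F⁻¹(0.05) = 0.529; F⁻¹(0.95) = 0.737.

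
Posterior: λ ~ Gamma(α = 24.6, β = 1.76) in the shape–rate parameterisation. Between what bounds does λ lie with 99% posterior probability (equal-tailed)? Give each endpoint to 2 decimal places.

[7.78, 22.30]

Posterior: Gamma(shape 24.6, rate 1.76).
Equal-tailed 99% interval: Gamma(24.6, 1.76) quantiles at 0.005 and 0.995.
Posterior mean ≈ 13.98, SD ≈ 2.82; a Normal approximation gives roughly [6.72, 21.24].
Exact: lower = 7.78; upper = 22.30.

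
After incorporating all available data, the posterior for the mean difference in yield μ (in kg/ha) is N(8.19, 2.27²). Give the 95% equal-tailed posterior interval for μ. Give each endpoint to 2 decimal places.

[3.74, 12.64]

The posterior is symmetric, so the 95% equal-tailed interval is μ = 8.19 ± z·2.27 with z = 1.960.
Half-width: 1.960 × 2.27 = 4.45.
8.19 − 4.45 = 3.74; 8.19 + 4.45 = 12.64.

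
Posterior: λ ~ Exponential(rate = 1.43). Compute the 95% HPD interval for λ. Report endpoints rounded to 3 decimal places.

[0.000, 2.095]

The exponential density is strictly decreasing on [0, ∞), so the HPD interval is anchored at 0: [0, q] with P(λ ≤ q) = 0.95.
q = −ln(1 − 0.95) / 1.43 = 2.9957 / 1.43 = 2.095.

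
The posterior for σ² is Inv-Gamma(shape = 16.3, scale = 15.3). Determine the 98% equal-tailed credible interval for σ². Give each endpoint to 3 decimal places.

Inverse-Gamma(16.3, 15.3) quantiles: F⁻¹(0.01) and F⁻¹(0.99).
Equivalently, 1/σ² ~ Gamma(16.3, rate = 15.3); invert its 0.99 and 0.01 quantiles.
Posterior mean ≈ 1.000, SD ≈ 0.264; a Normal approximation gives roughly [0.385, 1.615].
Exact: lower = 0.564; upper = 1.823.

[0.564, 1.823]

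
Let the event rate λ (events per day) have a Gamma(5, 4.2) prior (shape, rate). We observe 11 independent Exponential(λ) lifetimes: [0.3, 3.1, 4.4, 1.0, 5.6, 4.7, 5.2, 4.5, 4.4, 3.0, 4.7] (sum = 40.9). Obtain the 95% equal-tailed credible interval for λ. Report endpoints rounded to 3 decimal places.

[0.203, 0.549]

Posterior: Gamma(5+11, 4.2+40.9) = Gamma(16, 45.1) (shape, rate).
Equal-tailed 95% interval: Gamma(16, 45.1) quantiles at 0.025 and 0.975.
Posterior mean ≈ 0.355, SD ≈ 0.089; a Normal approximation gives roughly [0.181, 0.529].
Exact: lower = 0.203; upper = 0.549.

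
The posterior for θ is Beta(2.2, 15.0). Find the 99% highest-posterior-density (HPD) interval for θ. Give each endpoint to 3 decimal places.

The posterior is unimodal and skewed, so the HPD interval has equal density at both endpoints and is the shortest 99% interval.
Solving f(0.002) = f(0.363) with F(0.363) − F(0.002) = 0.99 gives [0.002, 0.363].
For comparison, the equal-tailed interval is [0.009, 0.395]; the HPD is narrower and shifted toward the mode.

[0.002, 0.363]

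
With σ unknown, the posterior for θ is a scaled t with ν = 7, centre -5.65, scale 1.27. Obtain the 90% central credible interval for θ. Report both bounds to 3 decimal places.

[-8.056, -3.244]

The t_7 distribution is symmetric; the 90% interval is -5.65 ± t·1.27 with t_{0.95,7} = 1.895.
Half-width: 1.895 × 1.27 = 2.406.
-5.65 − 2.406 = -8.056; -5.65 + 2.406 = -3.244.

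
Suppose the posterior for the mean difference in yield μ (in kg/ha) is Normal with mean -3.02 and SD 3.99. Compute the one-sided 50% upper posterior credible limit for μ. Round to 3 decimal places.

Need U with P(μ ≤ U) = 0.50: U = -3.02 + z_{0.5}·3.99.
z = 0.000; U = -3.02 + 0.000 × 3.99 = -3.020.

-3.020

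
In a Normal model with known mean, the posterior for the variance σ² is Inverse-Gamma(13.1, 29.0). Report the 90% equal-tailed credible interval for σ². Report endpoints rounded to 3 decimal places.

[1.482, 3.734]

Inverse-Gamma(13.1, 29.0) quantiles: F⁻¹(0.05) and F⁻¹(0.95).
Equivalently, 1/σ² ~ Gamma(13.1, rate = 29.0); invert its 0.95 and 0.05 quantiles.
Posterior mean ≈ 2.397, SD ≈ 0.719; a Normal approximation gives roughly [1.213, 3.580].
Exact: lower = 1.482; upper = 3.734.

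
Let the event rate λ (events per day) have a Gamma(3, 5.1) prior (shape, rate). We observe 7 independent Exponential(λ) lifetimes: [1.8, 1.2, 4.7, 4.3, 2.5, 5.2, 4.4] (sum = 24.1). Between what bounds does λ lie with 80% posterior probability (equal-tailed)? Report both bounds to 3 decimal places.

[0.213, 0.487]

Posterior: Gamma(3+7, 5.1+24.1) = Gamma(10, 29.2) (shape, rate).
Equal-tailed 80% interval: Gamma(10, 29.2) quantiles at 0.1 and 0.9.
Posterior mean ≈ 0.342, SD ≈ 0.108; a Normal approximation gives roughly [0.204, 0.481].
Exact: lower = 0.213; upper = 0.487.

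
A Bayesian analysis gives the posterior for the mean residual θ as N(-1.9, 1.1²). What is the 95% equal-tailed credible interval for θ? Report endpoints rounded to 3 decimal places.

The posterior is symmetric, so the 95% equal-tailed interval is θ = -1.9 ± z·1.1 with z = 1.960.
Half-width: 1.960 × 1.1 = 2.156.
-1.9 − 2.156 = -4.056; -1.9 + 2.156 = 0.256.

[-4.056, 0.256]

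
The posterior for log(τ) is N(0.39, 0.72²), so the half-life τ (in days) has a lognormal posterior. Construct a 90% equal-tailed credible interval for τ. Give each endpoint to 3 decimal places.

[0.452, 4.827]

On the log scale the 90% interval is 0.39 ± 1.645 × 0.72 = [-0.7943, 1.5743].
Exponentiate: [e^-0.7943, e^1.5743] = [0.452, 4.827].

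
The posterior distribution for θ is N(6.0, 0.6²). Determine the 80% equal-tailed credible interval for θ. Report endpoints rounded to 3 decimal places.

The posterior is symmetric, so the 80% equal-tailed interval is θ = 6.0 ± z·0.6 with z = 1.282.
Half-width: 1.282 × 0.6 = 0.769.
6.0 − 0.769 = 5.231; 6.0 + 0.769 = 6.769.

[5.231, 6.769]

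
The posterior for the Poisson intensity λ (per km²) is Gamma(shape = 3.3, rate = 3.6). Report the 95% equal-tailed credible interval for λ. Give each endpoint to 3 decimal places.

Posterior: Gamma(shape 3.3, rate 3.6).
Equal-tailed 95% interval: Gamma(3.3, 3.6) quantiles at 0.025 and 0.975.
Posterior mean ≈ 0.917, SD ≈ 0.505; a Normal approximation gives roughly [-0.072, 1.906].
Exact: lower = 0.209; upper = 2.138.

[0.209, 2.138]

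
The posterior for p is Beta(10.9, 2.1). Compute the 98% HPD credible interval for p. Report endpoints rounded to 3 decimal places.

The posterior is unimodal and skewed, so the HPD interval has equal density at both endpoints and is the shortest 98% interval.
Solving f(0.589) = f(0.996) with F(0.996) − F(0.589) = 0.98 gives [0.589, 0.996].
For comparison, the equal-tailed interval is [0.550, 0.985]; the HPD is narrower and shifted toward the mode.

[0.589, 0.996]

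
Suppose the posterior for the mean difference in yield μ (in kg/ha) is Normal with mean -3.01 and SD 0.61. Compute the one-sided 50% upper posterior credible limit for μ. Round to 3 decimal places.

-3.010

Need U with P(μ ≤ U) = 0.50: U = -3.01 + z_{0.5}·0.61.
z = 0.000; U = -3.01 + 0.000 × 0.61 = -3.010.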